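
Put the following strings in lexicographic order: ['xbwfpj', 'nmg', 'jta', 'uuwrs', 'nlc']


Compare strings character by character (the first differing letter decides):
  'jta' < 'nlc' since 'j' < 'n' at position 1
  'nlc' < 'nmg' since 'l' < 'm' at position 2
  'nmg' < 'uuwrs' since 'n' < 'u' at position 1
  'uuwrs' < 'xbwfpj' since 'u' < 'x' at position 1
Chaining these comparisons gives the alphabetical order.
Final answer: ['jta', 'nlc', 'nmg', 'uuwrs', 'xbwfpj']


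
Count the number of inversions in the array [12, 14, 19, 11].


For each element, count the later elements that are smaller than it:
  12 (index 0): smaller elements after it = [11] -> 1
  14 (index 1): smaller elements after it = [11] -> 1
  19 (index 2): smaller elements after it = [11] -> 1
Total inversions = 1 + 1 + 1 = 3
Final answer: 3


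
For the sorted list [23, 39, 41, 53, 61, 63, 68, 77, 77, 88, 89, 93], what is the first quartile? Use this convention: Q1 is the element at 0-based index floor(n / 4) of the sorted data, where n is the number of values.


The list has n = 12 elements.
Q1 index = floor(12 / 4) = floor(3) = 3
Counting from index 0 in the sorted data, the element at index 3 is 53.
Final answer: 53


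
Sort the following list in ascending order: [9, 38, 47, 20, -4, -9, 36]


Original list: [9, 38, 47, 20, -4, -9, 36]
Repeatedly take the smallest remaining element:
  Remaining [9, 38, 47, 20, -4, -9, 36] -> smallest is -9
  Remaining [9, 38, 47, 20, -4, 36] -> smallest is -4
  Remaining [9, 38, 47, 20, 36] -> smallest is 9
  Remaining [38, 47, 20, 36] -> smallest is 20
  Remaining [38, 47, 36] -> smallest is 36
  Remaining [38, 47] -> smallest is 38
  Remaining [47] -> smallest is 47
Collecting the picks in order gives the sorted list.
Final answer: [-9, -4, 9, 20, 36, 38, 47]


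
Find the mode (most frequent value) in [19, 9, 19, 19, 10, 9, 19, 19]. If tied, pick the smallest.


Count the frequency of each value:
  9 appears 2 time(s)
  10 appears 1 time(s)
  19 appears 5 time(s)
Maximum frequency is 5.
Only 19 reaches that frequency, so it is the mode.
Final answer: 19


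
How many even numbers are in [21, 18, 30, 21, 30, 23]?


Check each element:
  21 is odd
  18 is even
  30 is even
  21 is odd
  30 is even
  23 is odd
Evens: [18, 30, 30]
Count of evens = 3
Final answer: 3


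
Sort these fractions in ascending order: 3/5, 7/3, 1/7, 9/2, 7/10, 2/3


Convert to decimal for comparison:
  3/5 = 0.6
  7/3 = 2.3333
  1/7 = 0.1429
  9/2 = 4.5
  7/10 = 0.7
  2/3 = 0.6667
Decimals in increasing order: 0.1429 < 0.6 < 0.6667 < 0.7 < 2.3333 < 4.5
Writing each back as its fraction gives the sorted order.
Final answer: 1/7, 3/5, 2/3, 7/10, 7/3, 9/2


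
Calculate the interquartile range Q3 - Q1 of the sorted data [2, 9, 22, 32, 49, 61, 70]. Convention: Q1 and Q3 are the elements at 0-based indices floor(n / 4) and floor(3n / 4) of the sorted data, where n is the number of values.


The data has n = 7 elements.
Q1 index = floor(7 / 4) = floor(1.75) = 1; Q3 index = floor(3 * 7 / 4) = floor(5.25) = 5
Q1 = element at index 1 = 9
Q3 = element at index 5 = 61
IQR = 61 - 9 = 52
Final answer: 52


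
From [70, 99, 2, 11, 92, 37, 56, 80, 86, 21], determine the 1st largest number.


Sort descending: [99, 92, 86, 80, 70, 56, 37, 21, 11, 2]
The 1st element (1-indexed) is at index 0.
Value = 99
Final answer: 99


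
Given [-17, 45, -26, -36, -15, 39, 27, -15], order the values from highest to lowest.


Original list: [-17, 45, -26, -36, -15, 39, 27, -15]
Repeatedly take the largest remaining element:
  Remaining [-17, 45, -26, -36, -15, 39, 27, -15] -> largest is 45
  Remaining [-17, -26, -36, -15, 39, 27, -15] -> largest is 39
  Remaining [-17, -26, -36, -15, 27, -15] -> largest is 27
  Remaining [-17, -26, -36, -15, -15] -> largest is -15
  Remaining [-17, -26, -36, -15] -> largest is -15
  Remaining [-17, -26, -36] -> largest is -17
  Remaining [-26, -36] -> largest is -26
  Remaining [-36] -> largest is -36
Collecting the picks in order gives the descending list.
Final answer: [45, 39, 27, -15, -15, -17, -26, -36]


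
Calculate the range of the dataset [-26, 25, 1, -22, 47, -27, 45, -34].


Maximum value: 47
Minimum value: -34
Range = 47 - (-34) = 81
Final answer: 81


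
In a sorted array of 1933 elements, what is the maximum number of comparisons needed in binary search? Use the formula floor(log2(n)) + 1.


Binary search halves the search space each step.
Maximum comparisons = floor(log2(1933)) + 1
log2(1933) = 10.9166
floor(log2(1933)) = 10, so 10 + 1 = 11
Final answer: 11


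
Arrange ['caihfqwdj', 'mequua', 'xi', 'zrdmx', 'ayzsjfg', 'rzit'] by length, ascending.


Compute lengths:
  'caihfqwdj' has length 9
  'mequua' has length 6
  'xi' has length 2
  'zrdmx' has length 5
  'ayzsjfg' has length 7
  'rzit' has length 4
Lengths in increasing order: 2 < 4 < 5 < 6 < 7 < 9
Listing the words in that order gives the answer.
Final answer: ['xi', 'rzit', 'zrdmx', 'mequua', 'ayzsjfg', 'caihfqwdj']


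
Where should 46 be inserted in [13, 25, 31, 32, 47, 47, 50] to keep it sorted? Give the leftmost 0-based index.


List is sorted: [13, 25, 31, 32, 47, 47, 50]
We need the leftmost position where 46 can be inserted, i.e. the first index whose element is >= 46 (or the end of the list if none is).
Binary search with low=0, high=7 (0-based indices):
  low=0, high=7, mid=3: a[3]=32 < 46, so low = 4
  low=4, high=7, mid=5: a[5]=47 >= 46, so high = 5
  low=4, high=5, mid=4: a[4]=47 >= 46, so high = 4
Now low = high = 4, so the insertion index is 4.
Final answer: 4


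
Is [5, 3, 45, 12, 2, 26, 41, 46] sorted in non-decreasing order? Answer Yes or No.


Check consecutive pairs:
  5 <= 3? False
  3 <= 45? True
  45 <= 12? False
  12 <= 2? False
  2 <= 26? True
  26 <= 41? True
  41 <= 46? True
3 consecutive pair(s) are out of order, so the list is not sorted.
Final answer: No


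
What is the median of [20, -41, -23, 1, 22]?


First, sort the list: [-41, -23, 1, 20, 22]
The list has 5 elements (odd count).
The middle index is 2 (0-based), and the element there is 1.
Final answer: 1


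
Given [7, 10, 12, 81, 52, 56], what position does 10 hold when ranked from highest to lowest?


Sort descending: [81, 56, 52, 12, 10, 7]
Find 10 in the sorted list.
10 is at position 5.
Final answer: 5


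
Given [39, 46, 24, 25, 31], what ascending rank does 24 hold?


Sort ascending: [24, 25, 31, 39, 46]
Find 24 in the sorted list.
24 is at position 1 (1-indexed).
Final answer: 1


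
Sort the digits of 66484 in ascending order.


The number 66484 has digits: 6, 6, 4, 8, 4
Sorted: 4, 4, 6, 6, 8
Joining the sorted digits gives the result.
Final answer: 44668


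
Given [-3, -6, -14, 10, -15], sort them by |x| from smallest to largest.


Compute absolute values:
  |-3| = 3
  |-6| = 6
  |-14| = 14
  |10| = 10
  |-15| = 15
Absolute values in increasing order: 3 < 6 < 10 < 14 < 15
Listing the original numbers in that order gives the answer.
Final answer: [-3, -6, 10, -14, -15]


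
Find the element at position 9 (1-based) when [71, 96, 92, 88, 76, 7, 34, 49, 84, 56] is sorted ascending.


Sort ascending: [7, 34, 49, 56, 71, 76, 84, 88, 92, 96]
The 9th element (1-indexed) is at index 8.
Value = 92
Final answer: 92


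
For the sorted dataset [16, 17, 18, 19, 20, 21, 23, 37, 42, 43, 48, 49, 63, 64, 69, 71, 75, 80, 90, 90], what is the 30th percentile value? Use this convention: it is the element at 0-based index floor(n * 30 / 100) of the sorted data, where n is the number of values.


The dataset has n = 20 elements.
Index = floor(20 * 30 / 100) = floor(600 / 100) = floor(6) = 6
Counting from index 0 in the sorted data, the element at index 6 is 23.
Final answer: 23


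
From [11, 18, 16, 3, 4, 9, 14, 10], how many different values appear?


List all unique values:
Distinct values: [3, 4, 9, 10, 11, 14, 16, 18]
Count = 8
Final answer: 8


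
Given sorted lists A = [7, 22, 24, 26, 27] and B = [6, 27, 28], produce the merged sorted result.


List A: [7, 22, 24, 26, 27]
List B: [6, 27, 28]
Repeatedly compare the front elements and take the smaller:
  7 vs 6 -> take 6
  7 vs 27 -> take 7
  22 vs 27 -> take 22
  24 vs 27 -> take 24
  26 vs 27 -> take 26
  27 vs 27 -> take 27
  A is exhausted; append the rest of B: [27, 28]
Final answer: [6, 7, 22, 24, 26, 27, 27, 28]


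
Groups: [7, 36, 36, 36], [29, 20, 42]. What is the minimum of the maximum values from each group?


Find max of each group:
  Group 1: [7, 36, 36, 36] -> max = 36
  Group 2: [29, 20, 42] -> max = 42
Maxes: [36, 42]
Minimum of maxes = 36
Final answer: 36


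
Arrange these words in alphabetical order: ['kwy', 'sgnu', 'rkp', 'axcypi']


Compare strings character by character (the first differing letter decides):
  'axcypi' < 'kwy' since 'a' < 'k' at position 1
  'kwy' < 'rkp' since 'k' < 'r' at position 1
  'rkp' < 'sgnu' since 'r' < 's' at position 1
Chaining these comparisons gives the alphabetical order.
Final answer: ['axcypi', 'kwy', 'rkp', 'sgnu']


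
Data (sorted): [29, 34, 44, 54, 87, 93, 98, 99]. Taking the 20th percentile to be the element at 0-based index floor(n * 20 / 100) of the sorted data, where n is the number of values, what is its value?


The dataset has n = 8 elements.
Index = floor(8 * 20 / 100) = floor(160 / 100) = floor(1.6) = 1
Counting from index 0 in the sorted data, the element at index 1 is 34.
Final answer: 34


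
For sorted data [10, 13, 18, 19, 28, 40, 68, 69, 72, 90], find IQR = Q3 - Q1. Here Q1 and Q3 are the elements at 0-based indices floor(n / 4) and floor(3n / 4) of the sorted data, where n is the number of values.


The data has n = 10 elements.
Q1 index = floor(10 / 4) = floor(2.5) = 2; Q3 index = floor(3 * 10 / 4) = floor(7.5) = 7
Q1 = element at index 2 = 18
Q3 = element at index 7 = 69
IQR = 69 - 18 = 51
Final answer: 51


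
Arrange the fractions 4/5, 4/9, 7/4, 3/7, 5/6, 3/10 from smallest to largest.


Convert to decimal for comparison:
  4/5 = 0.8
  4/9 = 0.4444
  7/4 = 1.75
  3/7 = 0.4286
  5/6 = 0.8333
  3/10 = 0.3
Decimals in increasing order: 0.3 < 0.4286 < 0.4444 < 0.8 < 0.8333 < 1.75
Writing each back as its fraction gives the sorted order.
Final answer: 3/10, 3/7, 4/9, 4/5, 5/6, 7/4


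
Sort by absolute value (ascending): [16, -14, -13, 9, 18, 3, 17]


Compute absolute values:
  |16| = 16
  |-14| = 14
  |-13| = 13
  |9| = 9
  |18| = 18
  |3| = 3
  |17| = 17
Absolute values in increasing order: 3 < 9 < 13 < 14 < 16 < 17 < 18
Listing the original numbers in that order gives the answer.
Final answer: [3, 9, -13, -14, 16, 17, 18]


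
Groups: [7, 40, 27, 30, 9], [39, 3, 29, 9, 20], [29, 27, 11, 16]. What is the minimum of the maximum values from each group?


Find max of each group:
  Group 1: [7, 40, 27, 30, 9] -> max = 40
  Group 2: [39, 3, 29, 9, 20] -> max = 39
  Group 3: [29, 27, 11, 16] -> max = 29
Maxes: [40, 39, 29]
Minimum of maxes = 29
Final answer: 29


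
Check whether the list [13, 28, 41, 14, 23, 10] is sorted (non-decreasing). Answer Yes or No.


Check consecutive pairs:
  13 <= 28? True
  28 <= 41? True
  41 <= 14? False
  14 <= 23? True
  23 <= 10? False
2 consecutive pair(s) are out of order, so the list is not sorted.
Final answer: No


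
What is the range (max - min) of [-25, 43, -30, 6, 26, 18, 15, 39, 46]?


Maximum value: 46
Minimum value: -30
Range = 46 - (-30) = 76
Final answer: 76


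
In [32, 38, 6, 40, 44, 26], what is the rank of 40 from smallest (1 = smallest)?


Sort ascending: [6, 26, 32, 38, 40, 44]
Find 40 in the sorted list.
40 is at position 5 (1-indexed).
Final answer: 5


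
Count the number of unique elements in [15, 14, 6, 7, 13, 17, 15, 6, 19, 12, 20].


List all unique values:
Distinct values: [6, 7, 12, 13, 14, 15, 17, 19, 20]
Count = 9
Final answer: 9


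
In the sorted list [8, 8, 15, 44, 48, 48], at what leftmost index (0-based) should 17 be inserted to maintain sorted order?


List is sorted: [8, 8, 15, 44, 48, 48]
We need the leftmost position where 17 can be inserted, i.e. the first index whose element is >= 17 (or the end of the list if none is).
Binary search with low=0, high=6 (0-based indices):
  low=0, high=6, mid=3: a[3]=44 >= 17, so high = 3
  low=0, high=3, mid=1: a[1]=8 < 17, so low = 2
  low=2, high=3, mid=2: a[2]=15 < 17, so low = 3
Now low = high = 3, so the insertion index is 3.
Final answer: 3


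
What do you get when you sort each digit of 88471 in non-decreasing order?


The number 88471 has digits: 8, 8, 4, 7, 1
Sorted: 1, 4, 7, 8, 8
Joining the sorted digits gives the result.
Final answer: 14788


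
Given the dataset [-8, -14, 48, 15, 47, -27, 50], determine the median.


First, sort the list: [-27, -14, -8, 15, 47, 48, 50]
The list has 7 elements (odd count).
The middle index is 3 (0-based), and the element there is 15.
Final answer: 15


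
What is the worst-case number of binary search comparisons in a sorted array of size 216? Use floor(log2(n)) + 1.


Binary search halves the search space each step.
Maximum comparisons = floor(log2(216)) + 1
log2(216) = 7.7549
floor(log2(216)) = 7, so 7 + 1 = 8
Final answer: 8


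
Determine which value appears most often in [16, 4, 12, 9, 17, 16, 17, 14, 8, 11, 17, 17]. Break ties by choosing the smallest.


Count the frequency of each value:
  4 appears 1 time(s)
  8 appears 1 time(s)
  9 appears 1 time(s)
  11 appears 1 time(s)
  12 appears 1 time(s)
  14 appears 1 time(s)
  16 appears 2 time(s)
  17 appears 4 time(s)
Maximum frequency is 4.
Only 17 reaches that frequency, so it is the mode.
Final answer: 17


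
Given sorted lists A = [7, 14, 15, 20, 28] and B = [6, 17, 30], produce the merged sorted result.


List A: [7, 14, 15, 20, 28]
List B: [6, 17, 30]
Repeatedly compare the front elements and take the smaller:
  7 vs 6 -> take 6
  7 vs 17 -> take 7
  14 vs 17 -> take 14
  15 vs 17 -> take 15
  20 vs 17 -> take 17
  20 vs 30 -> take 20
  28 vs 30 -> take 28
  A is exhausted; append the rest of B: [30]
Final answer: [6, 7, 14, 15, 17, 20, 28, 30]


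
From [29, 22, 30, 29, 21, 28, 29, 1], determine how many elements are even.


Check each element:
  29 is odd
  22 is even
  30 is even
  29 is odd
  21 is odd
  28 is even
  29 is odd
  1 is odd
Evens: [22, 30, 28]
Count of evens = 3
Final answer: 3


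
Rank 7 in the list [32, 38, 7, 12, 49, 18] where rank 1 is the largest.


Sort descending: [49, 38, 32, 18, 12, 7]
Find 7 in the sorted list.
7 is at position 6.
Final answer: 6


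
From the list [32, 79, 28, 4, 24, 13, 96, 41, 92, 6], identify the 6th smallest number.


Sort ascending: [4, 6, 13, 24, 28, 32, 41, 79, 92, 96]
The 6th element (1-indexed) is at index 5.
Value = 32
Final answer: 32


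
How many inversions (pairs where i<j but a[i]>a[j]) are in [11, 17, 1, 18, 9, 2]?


For each element, count the later elements that are smaller than it:
  11 (index 0): smaller elements after it = [1, 9, 2] -> 3
  17 (index 1): smaller elements after it = [1, 9, 2] -> 3
  1 (index 2): smaller elements after it = [] -> 0
  18 (index 3): smaller elements after it = [9, 2] -> 2
  9 (index 4): smaller elements after it = [2] -> 1
Total inversions = 3 + 3 + 0 + 2 + 1 = 9
Final answer: 9


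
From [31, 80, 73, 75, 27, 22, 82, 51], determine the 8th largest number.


Sort descending: [82, 80, 75, 73, 51, 31, 27, 22]
The 8th element (1-indexed) is at index 7.
Value = 22
Final answer: 22


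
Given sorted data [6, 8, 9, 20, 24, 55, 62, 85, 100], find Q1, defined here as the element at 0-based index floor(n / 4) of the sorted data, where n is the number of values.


The list has n = 9 elements.
Q1 index = floor(9 / 4) = floor(2.25) = 2
Counting from index 0 in the sorted data, the element at index 2 is 9.
Final answer: 9


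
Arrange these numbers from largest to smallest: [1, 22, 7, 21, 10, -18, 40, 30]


Original list: [1, 22, 7, 21, 10, -18, 40, 30]
Repeatedly take the largest remaining element:
  Remaining [1, 22, 7, 21, 10, -18, 40, 30] -> largest is 40
  Remaining [1, 22, 7, 21, 10, -18, 30] -> largest is 30
  Remaining [1, 22, 7, 21, 10, -18] -> largest is 22
  Remaining [1, 7, 21, 10, -18] -> largest is 21
  Remaining [1, 7, 10, -18] -> largest is 10
  Remaining [1, 7, -18] -> largest is 7
  Remaining [1, -18] -> largest is 1
  Remaining [-18] -> largest is -18
Collecting the picks in order gives the descending list.
Final answer: [40, 30, 22, 21, 10, 7, 1, -18]


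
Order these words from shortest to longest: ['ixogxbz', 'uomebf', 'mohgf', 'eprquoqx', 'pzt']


Compute lengths:
  'ixogxbz' has length 7
  'uomebf' has length 6
  'mohgf' has length 5
  'eprquoqx' has length 8
  'pzt' has length 3
Lengths in increasing order: 3 < 5 < 6 < 7 < 8
Listing the words in that order gives the answer.
Final answer: ['pzt', 'mohgf', 'uomebf', 'ixogxbz', 'eprquoqx']


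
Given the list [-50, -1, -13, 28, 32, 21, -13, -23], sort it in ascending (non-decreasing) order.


Original list: [-50, -1, -13, 28, 32, 21, -13, -23]
Repeatedly take the smallest remaining element:
  Remaining [-50, -1, -13, 28, 32, 21, -13, -23] -> smallest is -50
  Remaining [-1, -13, 28, 32, 21, -13, -23] -> smallest is -23
  Remaining [-1, -13, 28, 32, 21, -13] -> smallest is -13
  Remaining [-1, 28, 32, 21, -13] -> smallest is -13
  Remaining [-1, 28, 32, 21] -> smallest is -1
  Remaining [28, 32, 21] -> smallest is 21
  Remaining [28, 32] -> smallest is 28
  Remaining [32] -> smallest is 32
Collecting the picks in order gives the sorted list.
Final answer: [-50, -23, -13, -13, -1, 21, 28, 32]


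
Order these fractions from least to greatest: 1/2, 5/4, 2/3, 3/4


Convert to decimal for comparison:
  1/2 = 0.5
  5/4 = 1.25
  2/3 = 0.6667
  3/4 = 0.75
Decimals in increasing order: 0.5 < 0.6667 < 0.75 < 1.25
Writing each back as its fraction gives the sorted order.
Final answer: 1/2, 2/3, 3/4, 5/4


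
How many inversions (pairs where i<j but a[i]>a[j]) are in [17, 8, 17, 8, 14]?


For each element, count the later elements that are smaller than it:
  17 (index 0): smaller elements after it = [8, 8, 14] -> 3
  8 (index 1): smaller elements after it = [] -> 0
  17 (index 2): smaller elements after it = [8, 14] -> 2
  8 (index 3): smaller elements after it = [] -> 0
Total inversions = 3 + 0 + 2 + 0 = 5
Final answer: 5


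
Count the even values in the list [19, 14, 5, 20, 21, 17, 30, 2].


Check each element:
  19 is odd
  14 is even
  5 is odd
  20 is even
  21 is odd
  17 is odd
  30 is even
  2 is even
Evens: [14, 20, 30, 2]
Count of evens = 4
Final answer: 4


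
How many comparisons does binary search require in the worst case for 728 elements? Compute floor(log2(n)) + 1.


Binary search halves the search space each step.
Maximum comparisons = floor(log2(728)) + 1
log2(728) = 9.5078
floor(log2(728)) = 9, so 9 + 1 = 10
Final answer: 10


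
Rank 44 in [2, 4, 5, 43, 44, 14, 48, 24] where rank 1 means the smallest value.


Sort ascending: [2, 4, 5, 14, 24, 43, 44, 48]
Find 44 in the sorted list.
44 is at position 7 (1-indexed).
Final answer: 7


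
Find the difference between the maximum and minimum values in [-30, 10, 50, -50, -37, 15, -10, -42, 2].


Maximum value: 50
Minimum value: -50
Range = 50 - (-50) = 100
Final answer: 100


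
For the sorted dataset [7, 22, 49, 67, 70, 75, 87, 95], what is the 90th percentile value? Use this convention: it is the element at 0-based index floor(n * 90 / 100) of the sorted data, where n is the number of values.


The dataset has n = 8 elements.
Index = floor(8 * 90 / 100) = floor(720 / 100) = floor(7.2) = 7
Counting from index 0 in the sorted data, the element at index 7 is 95.
Final answer: 95


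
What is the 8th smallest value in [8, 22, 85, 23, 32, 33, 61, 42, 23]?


Sort ascending: [8, 22, 23, 23, 32, 33, 42, 61, 85]
The 8th element (1-indexed) is at index 7.
Value = 61
Final answer: 61


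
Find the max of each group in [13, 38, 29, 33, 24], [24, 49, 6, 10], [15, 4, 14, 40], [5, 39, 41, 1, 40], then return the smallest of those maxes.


Find max of each group:
  Group 1: [13, 38, 29, 33, 24] -> max = 38
  Group 2: [24, 49, 6, 10] -> max = 49
  Group 3: [15, 4, 14, 40] -> max = 40
  Group 4: [5, 39, 41, 1, 40] -> max = 41
Maxes: [38, 49, 40, 41]
Minimum of maxes = 38
Final answer: 38


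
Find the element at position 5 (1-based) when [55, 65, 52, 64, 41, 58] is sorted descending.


Sort descending: [65, 64, 58, 55, 52, 41]
The 5th element (1-indexed) is at index 4.
Value = 52
Final answer: 52


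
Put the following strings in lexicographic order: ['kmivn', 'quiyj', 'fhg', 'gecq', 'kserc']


Compare strings character by character (the first differing letter decides):
  'fhg' < 'gecq' since 'f' < 'g' at position 1
  'gecq' < 'kmivn' since 'g' < 'k' at position 1
  'kmivn' < 'kserc' since 'm' < 's' at position 2
  'kserc' < 'quiyj' since 'k' < 'q' at position 1
Chaining these comparisons gives the alphabetical order.
Final answer: ['fhg', 'gecq', 'kmivn', 'kserc', 'quiyj']


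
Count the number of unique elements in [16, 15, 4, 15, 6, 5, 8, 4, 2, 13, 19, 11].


List all unique values:
Distinct values: [2, 4, 5, 6, 8, 11, 13, 15, 16, 19]
Count = 10
Final answer: 10


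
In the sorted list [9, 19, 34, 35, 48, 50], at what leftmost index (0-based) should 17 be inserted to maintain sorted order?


List is sorted: [9, 19, 34, 35, 48, 50]
We need the leftmost position where 17 can be inserted, i.e. the first index whose element is >= 17 (or the end of the list if none is).
Binary search with low=0, high=6 (0-based indices):
  low=0, high=6, mid=3: a[3]=35 >= 17, so high = 3
  low=0, high=3, mid=1: a[1]=19 >= 17, so high = 1
  low=0, high=1, mid=0: a[0]=9 < 17, so low = 1
Now low = high = 1, so the insertion index is 1.
Final answer: 1


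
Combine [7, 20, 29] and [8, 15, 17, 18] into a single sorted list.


List A: [7, 20, 29]
List B: [8, 15, 17, 18]
Repeatedly compare the front elements and take the smaller:
  7 vs 8 -> take 7
  20 vs 8 -> take 8
  20 vs 15 -> take 15
  20 vs 17 -> take 17
  20 vs 18 -> take 18
  B is exhausted; append the rest of A: [20, 29]
Final answer: [7, 8, 15, 17, 18, 20, 29]


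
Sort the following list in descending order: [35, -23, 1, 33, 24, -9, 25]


Original list: [35, -23, 1, 33, 24, -9, 25]
Repeatedly take the largest remaining element:
  Remaining [35, -23, 1, 33, 24, -9, 25] -> largest is 35
  Remaining [-23, 1, 33, 24, -9, 25] -> largest is 33
  Remaining [-23, 1, 24, -9, 25] -> largest is 25
  Remaining [-23, 1, 24, -9] -> largest is 24
  Remaining [-23, 1, -9] -> largest is 1
  Remaining [-23, -9] -> largest is -9
  Remaining [-23] -> largest is -23
Collecting the picks in order gives the descending list.
Final answer: [35, 33, 25, 24, 1, -9, -23]


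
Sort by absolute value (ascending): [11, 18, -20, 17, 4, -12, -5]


Compute absolute values:
  |11| = 11
  |18| = 18
  |-20| = 20
  |17| = 17
  |4| = 4
  |-12| = 12
  |-5| = 5
Absolute values in increasing order: 4 < 5 < 11 < 12 < 17 < 18 < 20
Listing the original numbers in that order gives the answer.
Final answer: [4, -5, 11, -12, 17, 18, -20]


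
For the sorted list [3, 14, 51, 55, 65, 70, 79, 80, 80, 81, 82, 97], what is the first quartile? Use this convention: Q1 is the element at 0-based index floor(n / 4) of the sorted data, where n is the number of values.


The list has n = 12 elements.
Q1 index = floor(12 / 4) = floor(3) = 3
Counting from index 0 in the sorted data, the element at index 3 is 55.
Final answer: 55


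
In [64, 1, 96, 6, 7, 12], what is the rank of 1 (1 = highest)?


Sort descending: [96, 64, 12, 7, 6, 1]
Find 1 in the sorted list.
1 is at position 6.
Final answer: 6


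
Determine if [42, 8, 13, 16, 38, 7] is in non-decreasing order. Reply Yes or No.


Check consecutive pairs:
  42 <= 8? False
  8 <= 13? True
  13 <= 16? True
  16 <= 38? True
  38 <= 7? False
2 consecutive pair(s) are out of order, so the list is not sorted.
Final answer: No


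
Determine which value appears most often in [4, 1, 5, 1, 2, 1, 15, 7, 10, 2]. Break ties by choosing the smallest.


Count the frequency of each value:
  1 appears 3 time(s)
  2 appears 2 time(s)
  4 appears 1 time(s)
  5 appears 1 time(s)
  7 appears 1 time(s)
  10 appears 1 time(s)
  15 appears 1 time(s)
Maximum frequency is 3.
Only 1 reaches that frequency, so it is the mode.
Final answer: 1


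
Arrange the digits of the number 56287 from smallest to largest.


The number 56287 has digits: 5, 6, 2, 8, 7
Sorted: 2, 5, 6, 7, 8
Joining the sorted digits gives the result.
Final answer: 25678


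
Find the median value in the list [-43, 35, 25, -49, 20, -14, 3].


First, sort the list: [-49, -43, -14, 3, 20, 25, 35]
The list has 7 elements (odd count).
The middle index is 3 (0-based), and the element there is 3.
Final answer: 3


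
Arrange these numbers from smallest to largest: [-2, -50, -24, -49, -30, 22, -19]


Original list: [-2, -50, -24, -49, -30, 22, -19]
Repeatedly take the smallest remaining element:
  Remaining [-2, -50, -24, -49, -30, 22, -19] -> smallest is -50
  Remaining [-2, -24, -49, -30, 22, -19] -> smallest is -49
  Remaining [-2, -24, -30, 22, -19] -> smallest is -30
  Remaining [-2, -24, 22, -19] -> smallest is -24
  Remaining [-2, 22, -19] -> smallest is -19
  Remaining [-2, 22] -> smallest is -2
  Remaining [22] -> smallest is 22
Collecting the picks in order gives the sorted list.
Final answer: [-50, -49, -30, -24, -19, -2, 22]


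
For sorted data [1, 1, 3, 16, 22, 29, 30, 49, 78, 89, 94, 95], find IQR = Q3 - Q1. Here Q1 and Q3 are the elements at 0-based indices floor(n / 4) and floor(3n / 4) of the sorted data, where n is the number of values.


The data has n = 12 elements.
Q1 index = floor(12 / 4) = floor(3) = 3; Q3 index = floor(3 * 12 / 4) = floor(9) = 9
Q1 = element at index 3 = 16
Q3 = element at index 9 = 89
IQR = 89 - 16 = 73
Final answer: 73


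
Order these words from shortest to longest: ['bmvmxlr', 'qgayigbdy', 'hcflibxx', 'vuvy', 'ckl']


Compute lengths:
  'bmvmxlr' has length 7
  'qgayigbdy' has length 9
  'hcflibxx' has length 8
  'vuvy' has length 4
  'ckl' has length 3
Lengths in increasing order: 3 < 4 < 7 < 8 < 9
Listing the words in that order gives the answer.
Final answer: ['ckl', 'vuvy', 'bmvmxlr', 'hcflibxx', 'qgayigbdy']


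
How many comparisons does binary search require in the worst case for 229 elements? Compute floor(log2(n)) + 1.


Binary search halves the search space each step.
Maximum comparisons = floor(log2(229)) + 1
log2(229) = 7.8392
floor(log2(229)) = 7, so 7 + 1 = 8
Final answer: 8


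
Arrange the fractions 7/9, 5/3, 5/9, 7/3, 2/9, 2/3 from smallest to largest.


Convert to decimal for comparison:
  7/9 = 0.7778
  5/3 = 1.6667
  5/9 = 0.5556
  7/3 = 2.3333
  2/9 = 0.2222
  2/3 = 0.6667
Decimals in increasing order: 0.2222 < 0.5556 < 0.6667 < 0.7778 < 1.6667 < 2.3333
Writing each back as its fraction gives the sorted order.
Final answer: 2/9, 5/9, 2/3, 7/9, 5/3, 7/3


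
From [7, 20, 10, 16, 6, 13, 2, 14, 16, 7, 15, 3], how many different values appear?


List all unique values:
Distinct values: [2, 3, 6, 7, 10, 13, 14, 15, 16, 20]
Count = 10
Final answer: 10


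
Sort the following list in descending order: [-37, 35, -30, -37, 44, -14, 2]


Original list: [-37, 35, -30, -37, 44, -14, 2]
Repeatedly take the largest remaining element:
  Remaining [-37, 35, -30, -37, 44, -14, 2] -> largest is 44
  Remaining [-37, 35, -30, -37, -14, 2] -> largest is 35
  Remaining [-37, -30, -37, -14, 2] -> largest is 2
  Remaining [-37, -30, -37, -14] -> largest is -14
  Remaining [-37, -30, -37] -> largest is -30
  Remaining [-37, -37] -> largest is -37
  Remaining [-37] -> largest is -37
Collecting the picks in order gives the descending list.
Final answer: [44, 35, 2, -14, -30, -37, -37]


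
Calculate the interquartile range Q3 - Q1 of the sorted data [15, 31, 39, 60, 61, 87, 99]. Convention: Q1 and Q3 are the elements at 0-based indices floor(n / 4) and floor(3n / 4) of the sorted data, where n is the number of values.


The data has n = 7 elements.
Q1 index = floor(7 / 4) = floor(1.75) = 1; Q3 index = floor(3 * 7 / 4) = floor(5.25) = 5
Q1 = element at index 1 = 31
Q3 = element at index 5 = 87
IQR = 87 - 31 = 56
Final answer: 56


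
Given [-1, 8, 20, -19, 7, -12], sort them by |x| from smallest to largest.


Compute absolute values:
  |-1| = 1
  |8| = 8
  |20| = 20
  |-19| = 19
  |7| = 7
  |-12| = 12
Absolute values in increasing order: 1 < 7 < 8 < 12 < 19 < 20
Listing the original numbers in that order gives the answer.
Final answer: [-1, 7, 8, -12, -19, 20]


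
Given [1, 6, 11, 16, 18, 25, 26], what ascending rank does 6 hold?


Sort ascending: [1, 6, 11, 16, 18, 25, 26]
Find 6 in the sorted list.
6 is at position 2 (1-indexed).
Final answer: 2


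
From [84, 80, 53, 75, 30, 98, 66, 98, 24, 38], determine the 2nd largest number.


Sort descending: [98, 98, 84, 80, 75, 66, 53, 38, 30, 24]
The 2nd element (1-indexed) is at index 1.
Value = 98
Final answer: 98


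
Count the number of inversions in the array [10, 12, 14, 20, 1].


For each element, count the later elements that are smaller than it:
  10 (index 0): smaller elements after it = [1] -> 1
  12 (index 1): smaller elements after it = [1] -> 1
  14 (index 2): smaller elements after it = [1] -> 1
  20 (index 3): smaller elements after it = [1] -> 1
Total inversions = 1 + 1 + 1 + 1 = 4
Final answer: 4


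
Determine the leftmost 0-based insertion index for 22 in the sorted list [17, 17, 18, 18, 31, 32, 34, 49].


List is sorted: [17, 17, 18, 18, 31, 32, 34, 49]
We need the leftmost position where 22 can be inserted, i.e. the first index whose element is >= 22 (or the end of the list if none is).
Binary search with low=0, high=8 (0-based indices):
  low=0, high=8, mid=4: a[4]=31 >= 22, so high = 4
  low=0, high=4, mid=2: a[2]=18 < 22, so low = 3
  low=3, high=4, mid=3: a[3]=18 < 22, so low = 4
Now low = high = 4, so the insertion index is 4.
Final answer: 4


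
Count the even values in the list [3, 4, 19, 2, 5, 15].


Check each element:
  3 is odd
  4 is even
  19 is odd
  2 is even
  5 is odd
  15 is odd
Evens: [4, 2]
Count of evens = 2
Final answer: 2


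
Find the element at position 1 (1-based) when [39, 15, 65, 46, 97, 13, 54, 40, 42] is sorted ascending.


Sort ascending: [13, 15, 39, 40, 42, 46, 54, 65, 97]
The 1st element (1-indexed) is at index 0.
Value = 13
Final answer: 13


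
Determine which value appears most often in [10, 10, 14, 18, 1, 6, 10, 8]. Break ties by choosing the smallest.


Count the frequency of each value:
  1 appears 1 time(s)
  6 appears 1 time(s)
  8 appears 1 time(s)
  10 appears 3 time(s)
  14 appears 1 time(s)
  18 appears 1 time(s)
Maximum frequency is 3.
Only 10 reaches that frequency, so it is the mode.
Final answer: 10


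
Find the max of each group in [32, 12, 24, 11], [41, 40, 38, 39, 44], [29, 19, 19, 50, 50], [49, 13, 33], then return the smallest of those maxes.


Find max of each group:
  Group 1: [32, 12, 24, 11] -> max = 32
  Group 2: [41, 40, 38, 39, 44] -> max = 44
  Group 3: [29, 19, 19, 50, 50] -> max = 50
  Group 4: [49, 13, 33] -> max = 49
Maxes: [32, 44, 50, 49]
Minimum of maxes = 32
Final answer: 32


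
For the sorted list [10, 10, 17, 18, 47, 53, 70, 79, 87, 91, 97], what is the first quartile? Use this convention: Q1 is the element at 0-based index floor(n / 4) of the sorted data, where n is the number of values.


The list has n = 11 elements.
Q1 index = floor(11 / 4) = floor(2.75) = 2
Counting from index 0 in the sorted data, the element at index 2 is 17.
Final answer: 17


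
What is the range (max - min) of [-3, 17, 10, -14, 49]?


Maximum value: 49
Minimum value: -14
Range = 49 - (-14) = 63
Final answer: 63


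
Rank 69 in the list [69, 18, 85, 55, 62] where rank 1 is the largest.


Sort descending: [85, 69, 62, 55, 18]
Find 69 in the sorted list.
69 is at position 2.
Final answer: 2


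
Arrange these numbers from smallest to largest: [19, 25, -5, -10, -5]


Original list: [19, 25, -5, -10, -5]
Repeatedly take the smallest remaining element:
  Remaining [19, 25, -5, -10, -5] -> smallest is -10
  Remaining [19, 25, -5, -5] -> smallest is -5
  Remaining [19, 25, -5] -> smallest is -5
  Remaining [19, 25] -> smallest is 19
  Remaining [25] -> smallest is 25
Collecting the picks in order gives the sorted list.
Final answer: [-10, -5, -5, 19, 25]


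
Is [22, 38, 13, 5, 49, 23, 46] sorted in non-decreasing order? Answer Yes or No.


Check consecutive pairs:
  22 <= 38? True
  38 <= 13? False
  13 <= 5? False
  5 <= 49? True
  49 <= 23? False
  23 <= 46? True
3 consecutive pair(s) are out of order, so the list is not sorted.
Final answer: No


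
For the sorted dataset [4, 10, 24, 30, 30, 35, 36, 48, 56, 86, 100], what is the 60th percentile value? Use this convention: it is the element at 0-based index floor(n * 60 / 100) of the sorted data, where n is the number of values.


The dataset has n = 11 elements.
Index = floor(11 * 60 / 100) = floor(660 / 100) = floor(6.6) = 6
Counting from index 0 in the sorted data, the element at index 6 is 36.
Final answer: 36


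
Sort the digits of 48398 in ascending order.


The number 48398 has digits: 4, 8, 3, 9, 8
Sorted: 3, 4, 8, 8, 9
Joining the sorted digits gives the result.
Final answer: 34889


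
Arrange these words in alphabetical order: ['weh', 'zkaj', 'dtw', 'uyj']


Compare strings character by character (the first differing letter decides):
  'dtw' < 'uyj' since 'd' < 'u' at position 1
  'uyj' < 'weh' since 'u' < 'w' at position 1
  'weh' < 'zkaj' since 'w' < 'z' at position 1
Chaining these comparisons gives the alphabetical order.
Final answer: ['dtw', 'uyj', 'weh', 'zkaj']


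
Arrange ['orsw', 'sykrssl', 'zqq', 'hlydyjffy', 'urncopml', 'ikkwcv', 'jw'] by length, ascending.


Compute lengths:
  'orsw' has length 4
  'sykrssl' has length 7
  'zqq' has length 3
  'hlydyjffy' has length 9
  'urncopml' has length 8
  'ikkwcv' has length 6
  'jw' has length 2
Lengths in increasing order: 2 < 3 < 4 < 6 < 7 < 8 < 9
Listing the words in that order gives the answer.
Final answer: ['jw', 'zqq', 'orsw', 'ikkwcv', 'sykrssl', 'urncopml', 'hlydyjffy']


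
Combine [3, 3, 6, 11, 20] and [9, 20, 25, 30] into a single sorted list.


List A: [3, 3, 6, 11, 20]
List B: [9, 20, 25, 30]
Repeatedly compare the front elements and take the smaller:
  3 vs 9 -> take 3
  3 vs 9 -> take 3
  6 vs 9 -> take 6
  11 vs 9 -> take 9
  11 vs 20 -> take 11
  20 vs 20 -> take 20
  A is exhausted; append the rest of B: [20, 25, 30]
Final answer: [3, 3, 6, 9, 11, 20, 20, 25, 30]


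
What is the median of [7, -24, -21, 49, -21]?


First, sort the list: [-24, -21, -21, 7, 49]
The list has 5 elements (odd count).
The middle index is 2 (0-based), and the element there is -21.
Final answer: -21


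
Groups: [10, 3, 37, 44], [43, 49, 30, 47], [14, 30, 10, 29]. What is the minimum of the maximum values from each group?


Find max of each group:
  Group 1: [10, 3, 37, 44] -> max = 44
  Group 2: [43, 49, 30, 47] -> max = 49
  Group 3: [14, 30, 10, 29] -> max = 30
Maxes: [44, 49, 30]
Minimum of maxes = 30
Final answer: 30


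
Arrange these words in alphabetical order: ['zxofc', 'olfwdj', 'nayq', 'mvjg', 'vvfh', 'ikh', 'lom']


Compare strings character by character (the first differing letter decides):
  'ikh' < 'lom' since 'i' < 'l' at position 1
  'lom' < 'mvjg' since 'l' < 'm' at position 1
  'mvjg' < 'nayq' since 'm' < 'n' at position 1
  'nayq' < 'olfwdj' since 'n' < 'o' at position 1
  'olfwdj' < 'vvfh' since 'o' < 'v' at position 1
  'vvfh' < 'zxofc' since 'v' < 'z' at position 1
Chaining these comparisons gives the alphabetical order.
Final answer: ['ikh', 'lom', 'mvjg', 'nayq', 'olfwdj', 'vvfh', 'zxofc']


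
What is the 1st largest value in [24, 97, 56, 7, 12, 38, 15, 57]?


Sort descending: [97, 57, 56, 38, 24, 15, 12, 7]
The 1st element (1-indexed) is at index 0.
Value = 97
Final answer: 97


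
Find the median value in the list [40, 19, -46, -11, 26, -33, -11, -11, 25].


First, sort the list: [-46, -33, -11, -11, -11, 19, 25, 26, 40]
The list has 9 elements (odd count).
The middle index is 4 (0-based), and the element there is -11.
Final answer: -11


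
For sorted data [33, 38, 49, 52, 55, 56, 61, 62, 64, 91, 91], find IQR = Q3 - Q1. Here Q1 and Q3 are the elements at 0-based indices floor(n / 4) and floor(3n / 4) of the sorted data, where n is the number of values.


The data has n = 11 elements.
Q1 index = floor(11 / 4) = floor(2.75) = 2; Q3 index = floor(3 * 11 / 4) = floor(8.25) = 8
Q1 = element at index 2 = 49
Q3 = element at index 8 = 64
IQR = 64 - 49 = 15
Final answer: 15


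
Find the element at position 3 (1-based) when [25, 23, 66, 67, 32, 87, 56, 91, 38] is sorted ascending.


Sort ascending: [23, 25, 32, 38, 56, 66, 67, 87, 91]
The 3rd element (1-indexed) is at index 2.
Value = 32
Final answer: 32


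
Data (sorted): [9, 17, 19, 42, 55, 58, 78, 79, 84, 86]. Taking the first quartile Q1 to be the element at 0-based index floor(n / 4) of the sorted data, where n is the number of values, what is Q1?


The list has n = 10 elements.
Q1 index = floor(10 / 4) = floor(2.5) = 2
Counting from index 0 in the sorted data, the element at index 2 is 19.
Final answer: 19


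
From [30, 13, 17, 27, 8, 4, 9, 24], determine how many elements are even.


Check each element:
  30 is even
  13 is odd
  17 is odd
  27 is odd
  8 is even
  4 is even
  9 is odd
  24 is even
Evens: [30, 8, 4, 24]
Count of evens = 4
Final answer: 4


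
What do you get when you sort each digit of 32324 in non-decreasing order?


The number 32324 has digits: 3, 2, 3, 2, 4
Sorted: 2, 2, 3, 3, 4
Joining the sorted digits gives the result.
Final answer: 22334


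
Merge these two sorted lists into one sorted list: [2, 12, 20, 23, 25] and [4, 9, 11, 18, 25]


List A: [2, 12, 20, 23, 25]
List B: [4, 9, 11, 18, 25]
Repeatedly compare the front elements and take the smaller:
  2 vs 4 -> take 2
  12 vs 4 -> take 4
  12 vs 9 -> take 9
  12 vs 11 -> take 11
  12 vs 18 -> take 12
  20 vs 18 -> take 18
  20 vs 25 -> take 20
  23 vs 25 -> take 23
  25 vs 25 -> take 25
  A is exhausted; append the rest of B: [25]
Final answer: [2, 4, 9, 11, 12, 18, 20, 23, 25, 25]


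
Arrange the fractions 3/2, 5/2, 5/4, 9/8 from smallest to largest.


Convert to decimal for comparison:
  3/2 = 1.5
  5/2 = 2.5
  5/4 = 1.25
  9/8 = 1.125
Decimals in increasing order: 1.125 < 1.25 < 1.5 < 2.5
Writing each back as its fraction gives the sorted order.
Final answer: 9/8, 5/4, 3/2, 5/2


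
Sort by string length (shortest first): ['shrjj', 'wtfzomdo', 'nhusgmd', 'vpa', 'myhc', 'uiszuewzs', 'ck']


Compute lengths:
  'shrjj' has length 5
  'wtfzomdo' has length 8
  'nhusgmd' has length 7
  'vpa' has length 3
  'myhc' has length 4
  'uiszuewzs' has length 9
  'ck' has length 2
Lengths in increasing order: 2 < 3 < 4 < 5 < 7 < 8 < 9
Listing the words in that order gives the answer.
Final answer: ['ck', 'vpa', 'myhc', 'shrjj', 'nhusgmd', 'wtfzomdo', 'uiszuewzs']


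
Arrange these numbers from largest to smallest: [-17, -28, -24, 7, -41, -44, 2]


Original list: [-17, -28, -24, 7, -41, -44, 2]
Repeatedly take the largest remaining element:
  Remaining [-17, -28, -24, 7, -41, -44, 2] -> largest is 7
  Remaining [-17, -28, -24, -41, -44, 2] -> largest is 2
  Remaining [-17, -28, -24, -41, -44] -> largest is -17
  Remaining [-28, -24, -41, -44] -> largest is -24
  Remaining [-28, -41, -44] -> largest is -28
  Remaining [-41, -44] -> largest is -41
  Remaining [-44] -> largest is -44
Collecting the picks in order gives the descending list.
Final answer: [7, 2, -17, -24, -28, -41, -44]


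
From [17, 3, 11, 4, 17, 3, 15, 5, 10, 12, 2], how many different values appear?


List all unique values:
Distinct values: [2, 3, 4, 5, 10, 11, 12, 15, 17]
Count = 9
Final answer: 9


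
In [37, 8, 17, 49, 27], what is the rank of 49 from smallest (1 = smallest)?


Sort ascending: [8, 17, 27, 37, 49]
Find 49 in the sorted list.
49 is at position 5 (1-indexed).
Final answer: 5
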